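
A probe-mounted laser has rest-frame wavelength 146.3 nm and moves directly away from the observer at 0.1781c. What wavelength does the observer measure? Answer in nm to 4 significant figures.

Relativistic Doppler: λ_obs = λ_src √((1+β)/(1−β))
= 146.3 × √(1.17810/0.821900) = 146.3 × 1.19724 = 175.2 nm

λ_obs ≈ 175.2 nm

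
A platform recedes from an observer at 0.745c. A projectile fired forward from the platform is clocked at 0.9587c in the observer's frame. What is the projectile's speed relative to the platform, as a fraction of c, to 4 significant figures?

u' ≈ 0.7478c

Inverse velocity addition: u' = (u − v)/(1 − uv/c²)
= (0.9587 − 0.745)/(1 − 0.9587×0.745) = 0.2137/0.285768 = 0.7478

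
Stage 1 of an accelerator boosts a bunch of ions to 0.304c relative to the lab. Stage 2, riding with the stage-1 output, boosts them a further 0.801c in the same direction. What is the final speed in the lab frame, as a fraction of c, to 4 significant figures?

Compose boost 2: (0.801 + 0.304)/(1 + 0.801×0.304) = 1.105/1.24350 = 0.8886

u ≈ 0.8886c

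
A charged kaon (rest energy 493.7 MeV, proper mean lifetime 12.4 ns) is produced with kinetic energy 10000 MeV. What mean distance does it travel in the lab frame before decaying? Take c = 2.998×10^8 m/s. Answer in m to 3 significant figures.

d ≈ 78.9 m

γ = 1 + K/(m₀c²) = 1 + 10000/493.7 = 21.255
β = √(1 − 1/γ²) = 0.99889
Dilated lifetime: γτ₀ = 21.255 × 12.4 ns = 263.56 ns
d = βc·γτ₀ = 0.99889 × (2.998×10^8 m/s) × 2.6356×10^-7 s = 78.9 m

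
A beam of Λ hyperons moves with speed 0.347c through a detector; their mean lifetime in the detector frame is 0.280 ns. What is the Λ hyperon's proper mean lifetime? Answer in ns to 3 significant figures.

τ₀ ≈ 0.263 ns

γ = 1/√(1 − 0.347²) = 1.0663
Proper time: τ₀ = Δt/γ = 0.280/1.0663 = 0.263 ns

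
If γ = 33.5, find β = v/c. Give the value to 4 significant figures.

β ≈ 0.9996

β = √(1 − 1/γ²) = √(1 − 1/33.5²) = √(0.999109) = 0.9996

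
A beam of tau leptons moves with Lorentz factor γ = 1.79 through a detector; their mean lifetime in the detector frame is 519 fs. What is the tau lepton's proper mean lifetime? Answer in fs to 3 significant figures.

τ₀ ≈ 290 fs

γ = 1.79 (given)
Proper time: τ₀ = Δt/γ = 519/1.79 = 290 fs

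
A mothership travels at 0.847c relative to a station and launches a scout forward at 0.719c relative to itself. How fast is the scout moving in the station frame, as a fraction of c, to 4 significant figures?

Compose boost 2: (0.719 + 0.847)/(1 + 0.719×0.847) = 1.566/1.60899 = 0.9733

u ≈ 0.9733c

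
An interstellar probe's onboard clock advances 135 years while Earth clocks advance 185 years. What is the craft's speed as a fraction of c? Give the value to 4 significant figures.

β ≈ 0.6837

γ = Δt/τ₀ = 185/135 = 1.37037
β = √(1 − 1/γ²) = √(1 − 1/1.37037²) = 0.6837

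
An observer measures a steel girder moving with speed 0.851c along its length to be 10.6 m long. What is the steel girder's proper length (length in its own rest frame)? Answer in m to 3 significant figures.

L₀ ≈ 20.2 m

γ = 1/√(1 − 0.851²) = 1.9042
L₀ = γL = 1.9042 × 10.6 = 20.2 m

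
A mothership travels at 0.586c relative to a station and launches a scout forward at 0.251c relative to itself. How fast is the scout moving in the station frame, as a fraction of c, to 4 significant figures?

u ≈ 0.7297c

Compose boost 2: (0.251 + 0.586)/(1 + 0.251×0.586) = 0.8370/1.14709 = 0.7297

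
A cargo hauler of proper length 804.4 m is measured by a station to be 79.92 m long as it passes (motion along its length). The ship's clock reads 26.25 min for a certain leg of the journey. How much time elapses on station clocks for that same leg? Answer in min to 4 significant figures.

Δt ≈ 264.2 min

Length contraction ⇒ γ = L₀/L = 804.4/79.92 = 10.0651
Time dilation: Δt = γτ₀ = 10.0651 × 26.25 min = 264.2 min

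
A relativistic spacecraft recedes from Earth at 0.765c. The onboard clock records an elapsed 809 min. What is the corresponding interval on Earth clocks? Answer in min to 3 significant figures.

γ = 1/√(1 − 0.765²) = 1.5527
Time dilation: Δt = γτ₀ = 1.5527 × 809 min = 1260 min

Δt ≈ 1260 min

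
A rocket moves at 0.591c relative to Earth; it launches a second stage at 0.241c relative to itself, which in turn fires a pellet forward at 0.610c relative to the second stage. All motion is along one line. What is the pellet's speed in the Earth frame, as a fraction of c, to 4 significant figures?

Compose boost 2: (0.241 + 0.591)/(1 + 0.241×0.591) = 0.8320/1.14243 = 0.728272
Compose boost 3: (0.610 + 0.728272)/(1 + 0.610×0.728272) = 1.33827/1.44425 = 0.9266

u ≈ 0.9266c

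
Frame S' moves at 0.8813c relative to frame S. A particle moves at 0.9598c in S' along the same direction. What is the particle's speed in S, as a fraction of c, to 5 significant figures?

u ≈ 0.99741c

Relativistic velocity addition: u = (u' + v)/(1 + u'v/c²)
= (0.9598 + 0.8813)/(1 + 0.9598×0.8813) = 1.8411/1.845872 = 0.99741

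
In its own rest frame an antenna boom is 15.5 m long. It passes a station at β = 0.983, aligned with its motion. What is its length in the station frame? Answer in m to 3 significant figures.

γ = 1/√(1 − 0.983²) = 5.4465
Length contraction: L = L₀/γ = 15.5/5.4465 = 2.85 m

L ≈ 2.85 m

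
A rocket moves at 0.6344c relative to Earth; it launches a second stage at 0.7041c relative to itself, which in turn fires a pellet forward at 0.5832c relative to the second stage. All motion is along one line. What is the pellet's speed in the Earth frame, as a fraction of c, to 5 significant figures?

u ≈ 0.97976c

Compose boost 2: (0.7041 + 0.6344)/(1 + 0.7041×0.6344) = 1.3385/1.446681 = 0.9252212
Compose boost 3: (0.5832 + 0.9252212)/(1 + 0.5832×0.9252212) = 1.508421/1.539589 = 0.97976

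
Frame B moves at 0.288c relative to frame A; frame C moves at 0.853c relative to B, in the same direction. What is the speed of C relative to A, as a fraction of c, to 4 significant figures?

Compose boost 2: (0.853 + 0.288)/(1 + 0.853×0.288) = 1.141/1.24566 = 0.9160

u ≈ 0.9160c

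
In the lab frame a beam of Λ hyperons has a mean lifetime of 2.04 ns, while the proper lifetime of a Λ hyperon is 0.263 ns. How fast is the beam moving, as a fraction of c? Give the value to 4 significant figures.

γ = Δt/τ₀ = 2.04/0.263 = 7.75665
β = √(1 − 1/γ²) = √(1 − 1/7.75665²) = 0.9917

β ≈ 0.9917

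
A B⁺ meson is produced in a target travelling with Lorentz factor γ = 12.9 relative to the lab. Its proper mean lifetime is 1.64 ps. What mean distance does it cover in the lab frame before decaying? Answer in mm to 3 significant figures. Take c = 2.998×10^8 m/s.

β = √(1 − 1/γ²) = √(1 − 1/12.9²) = 0.99699
Dilated lifetime: Δt = γτ₀ = 12.9 × 1.64 ps = 21.156 ps
d = vΔt = 0.99699c × 21.156 ps = 2.9890×10^8 m/s × 2.1156×10^-11 s = 6.32 mm

d ≈ 6.32 mm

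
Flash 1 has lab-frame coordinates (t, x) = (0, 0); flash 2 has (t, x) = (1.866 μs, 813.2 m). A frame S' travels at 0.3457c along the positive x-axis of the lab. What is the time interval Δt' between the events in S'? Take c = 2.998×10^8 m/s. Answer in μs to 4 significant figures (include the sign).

γ = 1/√(1 − 0.3457²) = 1.06571
Δt' = γ(Δt − vΔx/c²) = 1.06571 × (1.866 μs − 0.3457×813.2 m / (2.998×10^8 m/s))
= 1.06571 × (0.928297 μs) = 0.9893 μs

Δt' ≈ 0.9893 μs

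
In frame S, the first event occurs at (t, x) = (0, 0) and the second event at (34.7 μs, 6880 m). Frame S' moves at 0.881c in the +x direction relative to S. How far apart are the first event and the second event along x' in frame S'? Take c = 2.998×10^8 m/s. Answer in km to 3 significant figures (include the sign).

Δx' ≈ -4.83 km

γ = 1/√(1 − 0.881²) = 2.1136
Δx' = γ(Δx − vΔt) = 2.1136 × (6880 m − 0.881×(2.998×10^8 m/s)×34.7×10^-6 s)
= 2.1136 × (-2285.1 m) = -4.83 km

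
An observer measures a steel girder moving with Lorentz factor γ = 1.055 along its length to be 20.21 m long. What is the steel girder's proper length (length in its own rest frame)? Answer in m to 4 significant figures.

γ = 1.055 (given)
L₀ = γL = 1.055 × 20.21 = 21.32 m

L₀ ≈ 21.32 m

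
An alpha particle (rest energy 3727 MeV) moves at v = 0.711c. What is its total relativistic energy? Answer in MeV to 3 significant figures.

γ = 1/√(1 − 0.711²) = 1.4221
E = γm₀c² = 1.4221 × 3727 MeV = 5300 MeV

E ≈ 5300 MeV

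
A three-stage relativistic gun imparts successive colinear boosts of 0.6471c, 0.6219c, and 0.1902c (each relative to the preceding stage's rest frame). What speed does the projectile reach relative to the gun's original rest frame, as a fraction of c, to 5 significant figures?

u ≈ 0.93427c

Compose boost 2: (0.6219 + 0.6471)/(1 + 0.6219×0.6471) = 1.2690/1.402431 = 0.9048570
Compose boost 3: (0.1902 + 0.9048570)/(1 + 0.1902×0.9048570) = 1.095057/1.172104 = 0.93427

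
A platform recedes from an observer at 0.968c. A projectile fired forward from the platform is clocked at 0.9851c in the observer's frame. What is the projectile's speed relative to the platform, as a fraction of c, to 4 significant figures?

Inverse velocity addition: u' = (u − v)/(1 − uv/c²)
= (0.9851 − 0.968)/(1 − 0.9851×0.968) = 0.01710/0.0464232 = 0.3684

u' ≈ 0.3684c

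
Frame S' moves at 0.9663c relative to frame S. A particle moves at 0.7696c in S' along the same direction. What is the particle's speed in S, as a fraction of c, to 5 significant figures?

Relativistic velocity addition: u = (u' + v)/(1 + u'v/c²)
= (0.7696 + 0.9663)/(1 + 0.7696×0.9663) = 1.7359/1.743664 = 0.99555

u ≈ 0.99555c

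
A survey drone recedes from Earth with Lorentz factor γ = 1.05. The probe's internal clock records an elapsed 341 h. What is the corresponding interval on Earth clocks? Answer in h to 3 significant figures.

Δt ≈ 358 h

γ = 1.05 (given)
Time dilation: Δt = γτ₀ = 1.05 × 341 h = 358 h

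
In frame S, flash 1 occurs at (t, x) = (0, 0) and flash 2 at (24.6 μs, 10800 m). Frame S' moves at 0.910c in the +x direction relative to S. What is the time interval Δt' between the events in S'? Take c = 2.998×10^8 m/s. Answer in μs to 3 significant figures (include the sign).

γ = 1/√(1 − 0.910²) = 2.4119
Δt' = γ(Δt − vΔx/c²) = 2.4119 × (24.6 μs − 0.910×10800 m / (2.998×10^8 m/s))
= 2.4119 × (-8.1819 μs) = -19.7 μs

Δt' ≈ -19.7 μs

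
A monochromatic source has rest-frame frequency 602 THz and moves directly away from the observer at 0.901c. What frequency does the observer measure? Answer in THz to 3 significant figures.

Relativistic Doppler: f_obs = f_src √((1−β)/(1+β))
= 602 × √(0.099000/1.9010) = 602 × 0.22821 = 137 THz

f_obs ≈ 137 THz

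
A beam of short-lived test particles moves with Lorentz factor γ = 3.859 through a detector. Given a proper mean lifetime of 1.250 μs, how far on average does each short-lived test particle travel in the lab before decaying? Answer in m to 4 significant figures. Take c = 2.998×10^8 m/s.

d ≈ 1397 m

β = √(1 − 1/γ²) = √(1 − 1/3.859²) = 0.965841
Dilated lifetime: Δt = γτ₀ = 3.859 × 1.250 μs = 4.82375 μs
d = vΔt = 0.965841c × 4.82375 μs = 2.89559×10^8 m/s × 4.82375×10^-6 s = 1397 m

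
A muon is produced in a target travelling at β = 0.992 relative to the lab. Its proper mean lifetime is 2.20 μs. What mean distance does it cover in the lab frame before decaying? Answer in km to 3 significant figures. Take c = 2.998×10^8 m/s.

d ≈ 5.18 km

γ = 1/√(1 − 0.992²) = 7.9216
Dilated lifetime: Δt = γτ₀ = 7.9216 × 2.20 μs = 17.427 μs
d = vΔt = 0.992c × 17.427 μs = 2.9740×10^8 m/s × 1.7427×10^-5 s = 5.18 km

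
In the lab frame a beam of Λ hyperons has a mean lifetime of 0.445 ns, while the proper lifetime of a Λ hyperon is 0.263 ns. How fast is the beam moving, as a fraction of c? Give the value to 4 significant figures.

β ≈ 0.8067

γ = Δt/τ₀ = 0.445/0.263 = 1.69202
β = √(1 − 1/γ²) = √(1 − 1/1.69202²) = 0.8067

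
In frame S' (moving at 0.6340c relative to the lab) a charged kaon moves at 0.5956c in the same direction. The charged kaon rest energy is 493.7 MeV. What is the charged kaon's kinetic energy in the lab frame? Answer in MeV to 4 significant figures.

u_lab = (0.5956 + 0.6340)/(1 + 0.5956×0.6340) = 0.8925600
γ = 1/√(1 − 0.8925600²) = 2.21765
K = (γ − 1)m₀c² = (2.21765 − 1) × 493.7 = 1.21765 × 493.7 = 601.2 MeV

K ≈ 601.2 MeV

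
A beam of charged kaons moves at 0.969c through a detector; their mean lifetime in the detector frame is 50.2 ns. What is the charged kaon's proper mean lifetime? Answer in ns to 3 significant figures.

τ₀ ≈ 12.4 ns

γ = 1/√(1 − 0.969²) = 4.0476
Proper time: τ₀ = Δt/γ = 50.2/4.0476 = 12.4 ns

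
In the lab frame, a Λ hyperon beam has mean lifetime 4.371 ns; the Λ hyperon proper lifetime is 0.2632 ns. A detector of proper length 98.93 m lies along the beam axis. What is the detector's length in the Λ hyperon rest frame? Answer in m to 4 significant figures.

L ≈ 5.957 m

Time dilation ⇒ γ = Δt/τ₀ = 4.371/0.2632 = 16.6071
Length contraction: L = L₀/γ = 98.93/16.6071 = 5.957 m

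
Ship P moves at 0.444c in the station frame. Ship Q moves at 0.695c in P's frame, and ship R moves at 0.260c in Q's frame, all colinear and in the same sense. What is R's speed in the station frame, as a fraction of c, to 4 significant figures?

u ≈ 0.9218c

Compose boost 2: (0.695 + 0.444)/(1 + 0.695×0.444) = 1.139/1.30858 = 0.870409
Compose boost 3: (0.260 + 0.870409)/(1 + 0.260×0.870409) = 1.13041/1.22631 = 0.9218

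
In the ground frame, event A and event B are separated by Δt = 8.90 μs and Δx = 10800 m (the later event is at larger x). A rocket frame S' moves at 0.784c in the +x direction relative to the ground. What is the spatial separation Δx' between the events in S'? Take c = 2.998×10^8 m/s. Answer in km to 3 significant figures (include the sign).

Δx' ≈ 14.0 km

γ = 1/√(1 − 0.784²) = 1.6109
Δx' = γ(Δx − vΔt) = 1.6109 × (10800 m − 0.784×(2.998×10^8 m/s)×8.90×10^-6 s)
= 1.6109 × (8708.1 m) = 14.0 km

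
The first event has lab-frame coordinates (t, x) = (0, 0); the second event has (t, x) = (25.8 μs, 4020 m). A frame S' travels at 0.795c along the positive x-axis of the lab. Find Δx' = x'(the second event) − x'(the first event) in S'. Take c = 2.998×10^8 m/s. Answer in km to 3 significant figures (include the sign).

Δx' ≈ -3.51 km

γ = 1/√(1 − 0.795²) = 1.6485
Δx' = γ(Δx − vΔt) = 1.6485 × (4020 m − 0.795×(2.998×10^8 m/s)×25.8×10^-6 s)
= 1.6485 × (-2129.2 m) = -3.51 km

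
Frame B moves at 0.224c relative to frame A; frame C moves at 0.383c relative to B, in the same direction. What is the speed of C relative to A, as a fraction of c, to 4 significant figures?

u ≈ 0.5590c

Compose boost 2: (0.383 + 0.224)/(1 + 0.383×0.224) = 0.6070/1.08579 = 0.5590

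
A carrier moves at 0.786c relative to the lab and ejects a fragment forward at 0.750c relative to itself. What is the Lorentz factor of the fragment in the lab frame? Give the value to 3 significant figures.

γ ≈ 3.89

u_lab = (0.750 + 0.786)/(1 + 0.750×0.786) = 1.536/1.58950 = 0.966342
γ = 1/√(1 − 0.966342²) = 3.89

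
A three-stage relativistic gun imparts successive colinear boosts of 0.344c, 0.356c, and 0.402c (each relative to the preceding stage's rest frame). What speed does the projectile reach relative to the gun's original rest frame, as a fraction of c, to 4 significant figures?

Compose boost 2: (0.356 + 0.344)/(1 + 0.356×0.344) = 0.7000/1.12246 = 0.623628
Compose boost 3: (0.402 + 0.623628)/(1 + 0.402×0.623628) = 1.02563/1.25070 = 0.8200

u ≈ 0.8200c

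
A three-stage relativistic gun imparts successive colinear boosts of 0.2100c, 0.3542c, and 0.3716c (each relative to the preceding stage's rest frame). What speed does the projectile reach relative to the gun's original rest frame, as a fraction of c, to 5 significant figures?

u ≈ 0.75032c

Compose boost 2: (0.3542 + 0.2100)/(1 + 0.3542×0.2100) = 0.56420/1.074382 = 0.5251391
Compose boost 3: (0.3716 + 0.5251391)/(1 + 0.3716×0.5251391) = 0.8967391/1.195142 = 0.75032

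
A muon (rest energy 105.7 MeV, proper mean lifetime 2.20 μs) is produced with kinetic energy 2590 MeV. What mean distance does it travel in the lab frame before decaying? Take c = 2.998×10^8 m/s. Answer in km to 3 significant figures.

d ≈ 16.8 km

γ = 1 + K/(m₀c²) = 1 + 2590/105.7 = 25.503
β = √(1 − 1/γ²) = 0.99923
Dilated lifetime: γτ₀ = 25.503 × 2.20 μs = 56.107 μs
d = βc·γτ₀ = 0.99923 × (2.998×10^8 m/s) × 5.6107×10^-5 s = 16.8 km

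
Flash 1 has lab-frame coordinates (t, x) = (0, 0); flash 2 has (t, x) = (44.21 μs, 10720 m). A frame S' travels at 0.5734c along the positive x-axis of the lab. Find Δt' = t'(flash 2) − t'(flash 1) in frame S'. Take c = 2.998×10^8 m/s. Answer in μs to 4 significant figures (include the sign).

Δt' ≈ 28.94 μs

γ = 1/√(1 − 0.5734²) = 1.22059
Δt' = γ(Δt − vΔx/c²) = 1.22059 × (44.21 μs − 0.5734×10720 m / (2.998×10^8 m/s))
= 1.22059 × (23.7068 μs) = 28.94 μs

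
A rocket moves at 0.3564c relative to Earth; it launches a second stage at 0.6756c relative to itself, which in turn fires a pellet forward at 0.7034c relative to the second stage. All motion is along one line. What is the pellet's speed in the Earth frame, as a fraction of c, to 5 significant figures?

Compose boost 2: (0.6756 + 0.3564)/(1 + 0.6756×0.3564) = 1.0320/1.240784 = 0.8317323
Compose boost 3: (0.7034 + 0.8317323)/(1 + 0.7034×0.8317323) = 1.535132/1.585041 = 0.96851

u ≈ 0.96851c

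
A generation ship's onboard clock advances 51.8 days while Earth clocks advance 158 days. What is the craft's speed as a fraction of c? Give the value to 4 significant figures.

γ = Δt/τ₀ = 158/51.8 = 3.05019
β = √(1 − 1/γ²) = √(1 − 1/3.05019²) = 0.9447

β ≈ 0.9447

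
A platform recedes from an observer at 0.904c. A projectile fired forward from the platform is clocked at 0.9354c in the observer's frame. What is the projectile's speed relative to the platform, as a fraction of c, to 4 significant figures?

u' ≈ 0.2034c

Inverse velocity addition: u' = (u − v)/(1 − uv/c²)
= (0.9354 − 0.904)/(1 − 0.9354×0.904) = 0.03140/0.154398 = 0.2034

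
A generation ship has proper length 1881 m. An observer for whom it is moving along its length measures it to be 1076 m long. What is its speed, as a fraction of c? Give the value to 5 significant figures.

γ = L₀/L = 1881/1076 = 1.748141
β = √(1 − 1/γ²) = 0.82023

β ≈ 0.82023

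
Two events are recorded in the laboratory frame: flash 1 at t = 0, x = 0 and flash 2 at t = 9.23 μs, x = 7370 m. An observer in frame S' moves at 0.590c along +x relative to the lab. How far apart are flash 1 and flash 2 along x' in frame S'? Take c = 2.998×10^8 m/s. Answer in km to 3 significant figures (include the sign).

Δx' ≈ 7.11 km

γ = 1/√(1 − 0.590²) = 1.2385
Δx' = γ(Δx − vΔt) = 1.2385 × (7370 m − 0.590×(2.998×10^8 m/s)×9.23×10^-6 s)
= 1.2385 × (5737.4 m) = 7.11 km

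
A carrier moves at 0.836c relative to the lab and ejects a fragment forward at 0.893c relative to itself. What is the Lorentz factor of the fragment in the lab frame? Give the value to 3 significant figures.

u_lab = (0.893 + 0.836)/(1 + 0.893×0.836) = 1.729/1.74655 = 0.989953
γ = 1/√(1 − 0.989953²) = 7.07

γ ≈ 7.07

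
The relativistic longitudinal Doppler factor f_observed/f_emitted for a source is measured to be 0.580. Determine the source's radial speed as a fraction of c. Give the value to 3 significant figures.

β ≈ 0.497

f_obs/f_src = √((1−β)/(1+β)) = 0.580  ⇒  (1−β)/(1+β) = 0.33640
β = |1 − D²|/(1 + D²) = |1 − 0.33640|/(1 + 0.33640) = 0.497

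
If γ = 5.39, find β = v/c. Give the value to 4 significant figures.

β ≈ 0.9826

β = √(1 − 1/γ²) = √(1 − 1/5.39²) = √(0.965579) = 0.9826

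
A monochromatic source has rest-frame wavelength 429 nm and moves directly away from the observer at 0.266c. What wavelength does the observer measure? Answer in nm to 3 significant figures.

λ_obs ≈ 563 nm

Relativistic Doppler: λ_obs = λ_src √((1+β)/(1−β))
= 429 × √(1.2660/0.73400) = 429 × 1.3133 = 563 nm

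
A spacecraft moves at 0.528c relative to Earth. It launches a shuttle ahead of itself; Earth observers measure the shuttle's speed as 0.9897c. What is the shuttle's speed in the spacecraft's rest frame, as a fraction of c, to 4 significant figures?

Inverse velocity addition: u' = (u − v)/(1 − uv/c²)
= (0.9897 − 0.528)/(1 − 0.9897×0.528) = 0.4617/0.477438 = 0.9670

u' ≈ 0.9670c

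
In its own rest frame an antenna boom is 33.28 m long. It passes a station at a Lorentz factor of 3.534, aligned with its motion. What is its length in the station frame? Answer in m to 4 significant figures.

L ≈ 9.417 m

γ = 3.534 (given)
Length contraction: L = L₀/γ = 33.28/3.534 = 9.417 m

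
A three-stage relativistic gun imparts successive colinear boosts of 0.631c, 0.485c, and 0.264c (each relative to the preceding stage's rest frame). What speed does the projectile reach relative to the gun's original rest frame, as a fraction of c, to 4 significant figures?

Compose boost 2: (0.485 + 0.631)/(1 + 0.485×0.631) = 1.116/1.30604 = 0.854495
Compose boost 3: (0.264 + 0.854495)/(1 + 0.264×0.854495) = 1.11849/1.22559 = 0.9126

u ≈ 0.9126c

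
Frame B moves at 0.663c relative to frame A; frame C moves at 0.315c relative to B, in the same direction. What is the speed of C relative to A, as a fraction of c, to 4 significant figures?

u ≈ 0.8090c

Compose boost 2: (0.315 + 0.663)/(1 + 0.315×0.663) = 0.9780/1.20884 = 0.8090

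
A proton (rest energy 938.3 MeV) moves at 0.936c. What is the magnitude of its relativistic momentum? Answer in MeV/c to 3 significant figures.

p ≈ 2500 MeV/c

γ = 1/√(1 − 0.936²) = 2.8409
p = γβm₀c = 2.8409 × 0.936 × 938.3 MeV/c = 2500 MeV/c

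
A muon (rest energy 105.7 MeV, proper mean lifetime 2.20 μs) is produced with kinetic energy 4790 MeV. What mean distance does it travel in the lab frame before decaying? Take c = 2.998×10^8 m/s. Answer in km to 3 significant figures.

d ≈ 30.5 km

γ = 1 + K/(m₀c²) = 1 + 4790/105.7 = 46.317
β = √(1 − 1/γ²) = 0.99977
Dilated lifetime: γτ₀ = 46.317 × 2.20 μs = 101.90 μs
d = βc·γτ₀ = 0.99977 × (2.998×10^8 m/s) × 0.00010190 s = 30.5 km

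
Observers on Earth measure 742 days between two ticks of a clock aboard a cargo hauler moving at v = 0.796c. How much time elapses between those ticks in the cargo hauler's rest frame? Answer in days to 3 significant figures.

γ = 1/√(1 − 0.796²) = 1.6521
Proper time: τ₀ = Δt/γ = 742/1.6521 = 449 days

τ₀ ≈ 449 days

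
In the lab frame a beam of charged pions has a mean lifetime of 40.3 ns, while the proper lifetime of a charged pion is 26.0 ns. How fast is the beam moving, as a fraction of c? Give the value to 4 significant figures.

β ≈ 0.7640

γ = Δt/τ₀ = 40.3/26.0 = 1.55000
β = √(1 − 1/γ²) = √(1 − 1/1.55000²) = 0.7640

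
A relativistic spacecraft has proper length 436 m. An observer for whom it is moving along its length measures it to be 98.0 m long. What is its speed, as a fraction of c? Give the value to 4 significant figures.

γ = L₀/L = 436/98.0 = 4.44898
β = √(1 − 1/γ²) = 0.9744

β ≈ 0.9744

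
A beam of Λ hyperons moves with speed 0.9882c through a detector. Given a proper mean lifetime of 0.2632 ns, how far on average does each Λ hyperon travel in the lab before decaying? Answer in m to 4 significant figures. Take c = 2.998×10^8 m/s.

γ = 1/√(1 − 0.9882²) = 6.52873
Dilated lifetime: Δt = γτ₀ = 6.52873 × 0.2632 ns = 1.71836 ns
d = vΔt = 0.9882c × 1.71836 ns = 2.96262×10^8 m/s × 1.71836×10^-9 s = 0.5091 m

d ≈ 0.5091 m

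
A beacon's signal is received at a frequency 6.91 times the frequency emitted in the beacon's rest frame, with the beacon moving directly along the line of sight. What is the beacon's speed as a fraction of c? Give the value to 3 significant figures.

f_obs/f_src = √((1+β)/(1−β)) = 6.91  ⇒  (1+β)/(1−β) = 47.748
β = |1 − D²|/(1 + D²) = |1 − 47.748|/(1 + 47.748) = 0.959

β ≈ 0.959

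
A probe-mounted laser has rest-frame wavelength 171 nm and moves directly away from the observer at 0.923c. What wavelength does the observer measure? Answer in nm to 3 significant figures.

λ_obs ≈ 855 nm

Relativistic Doppler: λ_obs = λ_src √((1+β)/(1−β))
= 171 × √(1.9230/0.077000) = 171 × 4.9974 = 855 nm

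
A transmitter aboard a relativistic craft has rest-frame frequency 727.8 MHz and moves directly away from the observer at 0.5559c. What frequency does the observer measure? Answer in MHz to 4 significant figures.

f_obs ≈ 388.8 MHz

Relativistic Doppler: f_obs = f_src √((1−β)/(1+β))
= 727.8 × √(0.444100/1.55590) = 727.8 × 0.534256 = 388.8 MHz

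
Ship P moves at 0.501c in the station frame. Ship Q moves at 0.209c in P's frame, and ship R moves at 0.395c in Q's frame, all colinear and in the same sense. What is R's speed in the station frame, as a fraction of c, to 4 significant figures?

Compose boost 2: (0.209 + 0.501)/(1 + 0.209×0.501) = 0.7100/1.10471 = 0.642703
Compose boost 3: (0.395 + 0.642703)/(1 + 0.395×0.642703) = 1.03770/1.25387 = 0.8276

u ≈ 0.8276c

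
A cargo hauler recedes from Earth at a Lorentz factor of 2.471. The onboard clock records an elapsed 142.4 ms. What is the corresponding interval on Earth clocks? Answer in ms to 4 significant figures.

Δt ≈ 351.9 ms

γ = 2.471 (given)
Time dilation: Δt = γτ₀ = 2.471 × 142.4 ms = 351.9 ms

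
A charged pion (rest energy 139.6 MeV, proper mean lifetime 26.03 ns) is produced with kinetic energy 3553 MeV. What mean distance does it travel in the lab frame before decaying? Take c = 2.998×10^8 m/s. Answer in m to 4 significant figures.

γ = 1 + K/(m₀c²) = 1 + 3553/139.6 = 26.4513
β = √(1 − 1/γ²) = 0.999285
Dilated lifetime: γτ₀ = 26.4513 × 26.03 ns = 688.527 ns
d = βc·γτ₀ = 0.999285 × (2.998×10^8 m/s) × 6.88527×10^-7 s = 206.3 m

d ≈ 206.3 m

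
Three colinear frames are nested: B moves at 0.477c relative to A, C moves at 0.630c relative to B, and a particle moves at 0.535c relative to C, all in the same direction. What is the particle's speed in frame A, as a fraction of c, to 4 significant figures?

u ≈ 0.9525c

Compose boost 2: (0.630 + 0.477)/(1 + 0.630×0.477) = 1.107/1.30051 = 0.851205
Compose boost 3: (0.535 + 0.851205)/(1 + 0.535×0.851205) = 1.38620/1.45539 = 0.9525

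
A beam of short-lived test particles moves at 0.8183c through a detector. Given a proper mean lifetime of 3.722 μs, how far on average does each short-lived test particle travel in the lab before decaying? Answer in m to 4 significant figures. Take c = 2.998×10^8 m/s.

d ≈ 1589 m

γ = 1/√(1 − 0.8183²) = 1.73976
Dilated lifetime: Δt = γτ₀ = 1.73976 × 3.722 μs = 6.47539 μs
d = vΔt = 0.8183c × 6.47539 μs = 2.45326×10^8 m/s × 6.47539×10^-6 s = 1589 m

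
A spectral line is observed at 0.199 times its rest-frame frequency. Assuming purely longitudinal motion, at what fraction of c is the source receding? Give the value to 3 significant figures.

β ≈ 0.924

f_obs/f_src = √((1−β)/(1+β)) = 0.199  ⇒  (1−β)/(1+β) = 0.039601
β = |1 − D²|/(1 + D²) = |1 − 0.039601|/(1 + 0.039601) = 0.924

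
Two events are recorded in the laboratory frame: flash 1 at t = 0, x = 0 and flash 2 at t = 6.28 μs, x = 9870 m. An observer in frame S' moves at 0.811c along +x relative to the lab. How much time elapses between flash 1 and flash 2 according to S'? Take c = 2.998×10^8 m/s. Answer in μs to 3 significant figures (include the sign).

Δt' ≈ -34.9 μs

γ = 1/√(1 − 0.811²) = 1.7093
Δt' = γ(Δt − vΔx/c²) = 1.7093 × (6.28 μs − 0.811×9870 m / (2.998×10^8 m/s))
= 1.7093 × (-20.420 μs) = -34.9 μs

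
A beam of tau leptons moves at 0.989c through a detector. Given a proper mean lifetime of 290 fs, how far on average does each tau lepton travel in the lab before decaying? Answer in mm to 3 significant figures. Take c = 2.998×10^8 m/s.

d ≈ 0.581 mm

γ = 1/√(1 − 0.989²) = 6.7606
Dilated lifetime: Δt = γτ₀ = 6.7606 × 290 fs = 1960.6 fs
d = vΔt = 0.989c × 1960.6 fs = 2.9650×10^8 m/s × 1.9606×10^-12 s = 0.581 mm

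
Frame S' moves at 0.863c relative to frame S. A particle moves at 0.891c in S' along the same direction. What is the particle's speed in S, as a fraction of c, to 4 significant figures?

Relativistic velocity addition: u = (u' + v)/(1 + u'v/c²)
= (0.891 + 0.863)/(1 + 0.891×0.863) = 1.754/1.76893 = 0.9916

u ≈ 0.9916c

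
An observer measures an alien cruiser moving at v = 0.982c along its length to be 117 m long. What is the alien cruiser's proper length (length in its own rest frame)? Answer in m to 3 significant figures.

L₀ ≈ 619 m

γ = 1/√(1 − 0.982²) = 5.2943
L₀ = γL = 5.2943 × 117 = 619 m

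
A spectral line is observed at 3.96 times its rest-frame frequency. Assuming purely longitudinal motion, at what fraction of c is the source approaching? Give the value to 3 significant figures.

f_obs/f_src = √((1+β)/(1−β)) = 3.96  ⇒  (1+β)/(1−β) = 15.682
β = |1 − D²|/(1 + D²) = |1 − 15.682|/(1 + 15.682) = 0.880

β ≈ 0.880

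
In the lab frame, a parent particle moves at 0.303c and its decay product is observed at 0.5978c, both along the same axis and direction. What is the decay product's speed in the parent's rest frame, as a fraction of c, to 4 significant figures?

Inverse velocity addition: u' = (u − v)/(1 − uv/c²)
= (0.5978 − 0.303)/(1 − 0.5978×0.303) = 0.2948/0.818867 = 0.3600

u' ≈ 0.3600c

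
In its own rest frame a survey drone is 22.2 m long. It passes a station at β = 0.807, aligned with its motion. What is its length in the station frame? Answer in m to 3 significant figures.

γ = 1/√(1 − 0.807²) = 1.6933
Length contraction: L = L₀/γ = 22.2/1.6933 = 13.1 m

L ≈ 13.1 m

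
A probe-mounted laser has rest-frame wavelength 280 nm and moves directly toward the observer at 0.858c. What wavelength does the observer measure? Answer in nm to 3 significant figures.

Relativistic Doppler: λ_obs = λ_src √((1−β)/(1+β))
= 280 × √(0.14200/1.8580) = 280 × 0.27645 = 77.4 nm

λ_obs ≈ 77.4 nm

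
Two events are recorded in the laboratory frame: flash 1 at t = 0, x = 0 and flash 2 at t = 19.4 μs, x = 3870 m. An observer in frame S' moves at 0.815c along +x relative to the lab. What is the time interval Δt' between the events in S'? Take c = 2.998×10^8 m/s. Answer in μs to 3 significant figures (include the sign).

γ = 1/√(1 − 0.815²) = 1.7257
Δt' = γ(Δt − vΔx/c²) = 1.7257 × (19.4 μs − 0.815×3870 m / (2.998×10^8 m/s))
= 1.7257 × (8.8795 μs) = 15.3 μs

Δt' ≈ 15.3 μs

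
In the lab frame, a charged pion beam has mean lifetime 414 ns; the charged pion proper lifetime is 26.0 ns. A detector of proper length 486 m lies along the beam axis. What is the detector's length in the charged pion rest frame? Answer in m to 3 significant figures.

L ≈ 30.5 m

Time dilation ⇒ γ = Δt/τ₀ = 414/26.0 = 15.923
Length contraction: L = L₀/γ = 486/15.923 = 30.5 m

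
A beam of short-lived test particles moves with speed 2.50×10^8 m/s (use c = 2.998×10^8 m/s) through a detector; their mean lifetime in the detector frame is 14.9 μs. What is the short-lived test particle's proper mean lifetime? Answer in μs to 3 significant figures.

β = v/c = 2.50×10^8 / 2.998×10^8 = 0.83389
γ = 1/√(1 − 0.83389²) = 1.8118
Proper time: τ₀ = Δt/γ = 14.9/1.8118 = 8.22 μs

τ₀ ≈ 8.22 μs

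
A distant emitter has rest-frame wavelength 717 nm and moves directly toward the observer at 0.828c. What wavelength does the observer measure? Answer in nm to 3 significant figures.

Relativistic Doppler: λ_obs = λ_src √((1−β)/(1+β))
= 717 × √(0.17200/1.8280) = 717 × 0.30674 = 220 nm

λ_obs ≈ 220 nm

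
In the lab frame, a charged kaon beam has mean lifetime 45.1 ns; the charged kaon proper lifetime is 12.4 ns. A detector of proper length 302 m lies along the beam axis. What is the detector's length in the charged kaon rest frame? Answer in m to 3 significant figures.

L ≈ 83.0 m

Time dilation ⇒ γ = Δt/τ₀ = 45.1/12.4 = 3.6371
Length contraction: L = L₀/γ = 302/3.6371 = 83.0 m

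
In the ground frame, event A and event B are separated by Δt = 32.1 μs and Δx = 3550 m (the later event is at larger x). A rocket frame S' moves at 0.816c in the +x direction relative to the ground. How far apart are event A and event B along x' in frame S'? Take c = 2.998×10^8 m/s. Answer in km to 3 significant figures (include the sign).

Δx' ≈ -7.44 km

γ = 1/√(1 − 0.816²) = 1.7299
Δx' = γ(Δx − vΔt) = 1.7299 × (3550 m − 0.816×(2.998×10^8 m/s)×32.1×10^-6 s)
= 1.7299 × (-4302.8 m) = -7.44 km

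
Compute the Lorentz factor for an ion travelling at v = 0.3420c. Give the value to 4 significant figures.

γ ≈ 1.064

γ = 1/√(1 − β²) = 1/√(1 − 0.3420²) = 1/√(0.883036) = 1.064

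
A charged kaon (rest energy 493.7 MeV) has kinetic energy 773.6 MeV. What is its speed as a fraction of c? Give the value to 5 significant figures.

γ = 1 + K/(m₀c²) = 1 + 773.6/493.7 = 2.566943
β = √(1 − 1/γ²) = 0.92100

β ≈ 0.92100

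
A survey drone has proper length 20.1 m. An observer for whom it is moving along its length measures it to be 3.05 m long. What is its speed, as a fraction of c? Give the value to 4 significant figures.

β ≈ 0.9884

γ = L₀/L = 20.1/3.05 = 6.59016
β = √(1 − 1/γ²) = 0.9884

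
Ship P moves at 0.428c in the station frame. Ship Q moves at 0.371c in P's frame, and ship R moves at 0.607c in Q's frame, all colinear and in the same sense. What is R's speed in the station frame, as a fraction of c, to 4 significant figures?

Compose boost 2: (0.371 + 0.428)/(1 + 0.371×0.428) = 0.7990/1.15879 = 0.689514
Compose boost 3: (0.607 + 0.689514)/(1 + 0.607×0.689514) = 1.29651/1.41853 = 0.9140

u ≈ 0.9140c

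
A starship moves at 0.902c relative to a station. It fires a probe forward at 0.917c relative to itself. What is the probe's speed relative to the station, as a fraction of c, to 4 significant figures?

u ≈ 0.9955c

Relativistic velocity addition: u = (u' + v)/(1 + u'v/c²)
= (0.917 + 0.902)/(1 + 0.917×0.902) = 1.819/1.82713 = 0.9955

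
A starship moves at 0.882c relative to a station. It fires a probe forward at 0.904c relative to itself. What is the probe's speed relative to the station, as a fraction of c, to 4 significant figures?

Relativistic velocity addition: u = (u' + v)/(1 + u'v/c²)
= (0.904 + 0.882)/(1 + 0.904×0.882) = 1.786/1.79733 = 0.9937

u ≈ 0.9937c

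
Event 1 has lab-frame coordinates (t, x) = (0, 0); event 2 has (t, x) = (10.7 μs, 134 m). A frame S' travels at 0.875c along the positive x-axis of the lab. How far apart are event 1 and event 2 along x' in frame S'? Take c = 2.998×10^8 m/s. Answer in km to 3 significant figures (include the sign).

Δx' ≈ -5.52 km

γ = 1/√(1 − 0.875²) = 2.0656
Δx' = γ(Δx − vΔt) = 2.0656 × (134 m − 0.875×(2.998×10^8 m/s)×10.7×10^-6 s)
= 2.0656 × (-2672.9 m) = -5.52 km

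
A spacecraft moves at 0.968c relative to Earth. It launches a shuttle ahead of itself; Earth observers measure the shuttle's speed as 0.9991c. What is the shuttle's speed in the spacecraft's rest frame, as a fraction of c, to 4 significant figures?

u' ≈ 0.9461c

Inverse velocity addition: u' = (u − v)/(1 − uv/c²)
= (0.9991 − 0.968)/(1 − 0.9991×0.968) = 0.03110/0.0328712 = 0.9461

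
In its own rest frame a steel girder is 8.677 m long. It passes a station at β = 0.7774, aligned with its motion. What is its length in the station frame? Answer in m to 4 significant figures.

L ≈ 5.458 m

γ = 1/√(1 − 0.7774²) = 1.58981
Length contraction: L = L₀/γ = 8.677/1.58981 = 5.458 m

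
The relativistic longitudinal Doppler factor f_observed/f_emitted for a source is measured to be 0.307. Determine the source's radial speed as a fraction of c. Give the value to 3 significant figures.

f_obs/f_src = √((1−β)/(1+β)) = 0.307  ⇒  (1−β)/(1+β) = 0.094249
β = |1 − D²|/(1 + D²) = |1 − 0.094249|/(1 + 0.094249) = 0.828

β ≈ 0.828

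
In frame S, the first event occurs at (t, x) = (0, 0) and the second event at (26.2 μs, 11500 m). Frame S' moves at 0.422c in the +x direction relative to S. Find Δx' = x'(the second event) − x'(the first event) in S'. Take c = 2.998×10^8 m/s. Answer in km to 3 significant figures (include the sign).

Δx' ≈ 9.03 km

γ = 1/√(1 − 0.422²) = 1.1030
Δx' = γ(Δx − vΔt) = 1.1030 × (11500 m − 0.422×(2.998×10^8 m/s)×26.2×10^-6 s)
= 1.1030 × (8185.3 m) = 9.03 km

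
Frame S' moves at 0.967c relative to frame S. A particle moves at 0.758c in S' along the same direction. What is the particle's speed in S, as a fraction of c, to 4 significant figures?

Relativistic velocity addition: u = (u' + v)/(1 + u'v/c²)
= (0.758 + 0.967)/(1 + 0.758×0.967) = 1.725/1.73299 = 0.9954

u ≈ 0.9954c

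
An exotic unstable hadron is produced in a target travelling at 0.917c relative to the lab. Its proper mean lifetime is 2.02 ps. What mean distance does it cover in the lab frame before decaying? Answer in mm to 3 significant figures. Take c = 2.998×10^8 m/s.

d ≈ 1.39 mm

γ = 1/√(1 − 0.917²) = 2.5070
Dilated lifetime: Δt = γτ₀ = 2.5070 × 2.02 ps = 5.0641 ps
d = vΔt = 0.917c × 5.0641 ps = 2.7492×10^8 m/s × 5.0641×10^-12 s = 1.39 mm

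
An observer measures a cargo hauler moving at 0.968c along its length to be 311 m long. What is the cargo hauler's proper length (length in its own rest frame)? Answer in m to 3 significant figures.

γ = 1/√(1 − 0.968²) = 3.9849
L₀ = γL = 3.9849 × 311 = 1240 m

L₀ ≈ 1240 m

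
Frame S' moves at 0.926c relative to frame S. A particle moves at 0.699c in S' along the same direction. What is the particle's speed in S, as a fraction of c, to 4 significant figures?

Relativistic velocity addition: u = (u' + v)/(1 + u'v/c²)
= (0.699 + 0.926)/(1 + 0.699×0.926) = 1.625/1.64727 = 0.9865

u ≈ 0.9865c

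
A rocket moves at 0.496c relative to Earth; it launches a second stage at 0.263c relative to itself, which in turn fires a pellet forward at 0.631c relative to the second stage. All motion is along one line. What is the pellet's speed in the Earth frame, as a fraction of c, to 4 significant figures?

u ≈ 0.9148c

Compose boost 2: (0.263 + 0.496)/(1 + 0.263×0.496) = 0.7590/1.13045 = 0.671415
Compose boost 3: (0.631 + 0.671415)/(1 + 0.631×0.671415) = 1.30242/1.42366 = 0.9148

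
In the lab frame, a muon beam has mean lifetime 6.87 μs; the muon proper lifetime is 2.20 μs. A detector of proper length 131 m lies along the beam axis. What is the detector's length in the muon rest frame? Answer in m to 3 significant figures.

Time dilation ⇒ γ = Δt/τ₀ = 6.87/2.20 = 3.1227
Length contraction: L = L₀/γ = 131/3.1227 = 42.0 m

L ≈ 42.0 m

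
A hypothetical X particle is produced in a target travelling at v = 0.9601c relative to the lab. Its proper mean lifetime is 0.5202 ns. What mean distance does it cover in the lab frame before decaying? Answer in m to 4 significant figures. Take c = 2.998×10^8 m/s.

d ≈ 0.5354 m

γ = 1/√(1 − 0.9601²) = 3.57581
Dilated lifetime: Δt = γτ₀ = 3.57581 × 0.5202 ns = 1.86014 ns
d = vΔt = 0.9601c × 1.86014 ns = 2.87838×10^8 m/s × 1.86014×10^-9 s = 0.5354 m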